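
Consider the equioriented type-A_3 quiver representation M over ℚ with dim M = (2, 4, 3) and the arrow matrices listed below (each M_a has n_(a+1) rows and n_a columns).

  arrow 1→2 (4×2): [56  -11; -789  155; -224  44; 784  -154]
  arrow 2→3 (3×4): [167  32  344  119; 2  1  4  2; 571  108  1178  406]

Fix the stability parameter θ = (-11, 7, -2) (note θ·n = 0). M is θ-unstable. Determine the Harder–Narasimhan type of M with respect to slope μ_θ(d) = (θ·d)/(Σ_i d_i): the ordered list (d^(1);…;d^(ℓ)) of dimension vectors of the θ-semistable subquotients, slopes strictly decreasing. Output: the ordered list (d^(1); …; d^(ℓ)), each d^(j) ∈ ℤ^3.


Barcode: M ≅ I[1,3]^2, I[2,2], I[2,3]. HN layers by μ_θ (3 steps, strictly decreasing):
  μ^(1)=7; μ^(2)=5/2; μ^(3)=-11

((0, 1, 0); (0, 3, 3); (2, 0, 0))


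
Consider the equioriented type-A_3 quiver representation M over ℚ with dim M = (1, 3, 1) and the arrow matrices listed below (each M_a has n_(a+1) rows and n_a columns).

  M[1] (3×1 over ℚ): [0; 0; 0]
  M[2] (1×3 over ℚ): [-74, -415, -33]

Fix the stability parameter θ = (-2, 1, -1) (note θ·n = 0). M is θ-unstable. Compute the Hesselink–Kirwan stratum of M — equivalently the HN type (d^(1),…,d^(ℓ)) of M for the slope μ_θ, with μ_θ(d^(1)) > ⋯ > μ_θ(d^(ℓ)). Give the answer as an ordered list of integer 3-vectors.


Via rank(M_{q-1}∘⋯∘M_p): M ≅ I[1,1], I[2,2]^2, I[2,3].
μ_θ-semistable layers: μ^(1)=1; μ^(2)=0; μ^(3)=-2

((0, 2, 0); (0, 1, 1); (1, 0, 0))


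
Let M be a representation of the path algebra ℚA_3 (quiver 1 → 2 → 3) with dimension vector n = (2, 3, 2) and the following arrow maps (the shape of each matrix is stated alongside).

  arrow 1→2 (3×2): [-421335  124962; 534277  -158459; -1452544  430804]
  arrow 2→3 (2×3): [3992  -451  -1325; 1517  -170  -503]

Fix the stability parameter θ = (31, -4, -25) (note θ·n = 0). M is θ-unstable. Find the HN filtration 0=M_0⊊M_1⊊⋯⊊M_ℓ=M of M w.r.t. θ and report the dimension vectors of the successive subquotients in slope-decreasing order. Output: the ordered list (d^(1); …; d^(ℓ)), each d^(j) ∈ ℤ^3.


Barcode: M ≅ I[1,3]^2, I[2,2]. HN layers by μ_θ (2 steps, strictly decreasing):
  μ^(1)=2/3; μ^(2)=-4

((2, 2, 2); (0, 1, 0))


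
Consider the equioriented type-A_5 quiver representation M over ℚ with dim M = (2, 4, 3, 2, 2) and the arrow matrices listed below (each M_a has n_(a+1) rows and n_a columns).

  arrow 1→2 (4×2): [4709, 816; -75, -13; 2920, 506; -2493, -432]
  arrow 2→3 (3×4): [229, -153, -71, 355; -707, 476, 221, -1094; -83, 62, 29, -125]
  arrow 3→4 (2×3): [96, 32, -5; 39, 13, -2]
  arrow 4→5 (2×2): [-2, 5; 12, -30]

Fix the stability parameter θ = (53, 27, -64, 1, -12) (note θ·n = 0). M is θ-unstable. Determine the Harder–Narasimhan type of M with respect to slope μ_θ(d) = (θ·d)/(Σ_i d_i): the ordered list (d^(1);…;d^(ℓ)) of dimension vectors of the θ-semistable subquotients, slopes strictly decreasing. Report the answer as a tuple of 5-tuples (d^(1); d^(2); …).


Interval decomposition of M: I[1,3], I[1,5], I[2,2], I[2,4], I[5,5].
HN type (ℓ=5): μ^(1)=27; μ^(2)=16/3; μ^(3)=1; μ^(4)=-12; μ^(5)=-37/2

((0, 1, 0, 0, 0); (1, 1, 1, 0, 0); (1, 1, 1, 2, 1); (0, 0, 0, 0, 1); (0, 1, 1, 0, 0))


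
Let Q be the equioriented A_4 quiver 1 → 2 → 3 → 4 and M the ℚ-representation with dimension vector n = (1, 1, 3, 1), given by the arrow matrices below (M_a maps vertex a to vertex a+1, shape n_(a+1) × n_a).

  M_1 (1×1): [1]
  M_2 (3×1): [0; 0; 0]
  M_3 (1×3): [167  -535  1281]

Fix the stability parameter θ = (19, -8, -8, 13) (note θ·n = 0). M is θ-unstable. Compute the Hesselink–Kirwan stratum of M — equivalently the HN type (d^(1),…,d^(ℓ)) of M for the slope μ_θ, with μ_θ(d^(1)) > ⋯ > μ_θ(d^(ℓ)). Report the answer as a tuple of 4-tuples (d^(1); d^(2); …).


Via rank(M_{q-1}∘⋯∘M_p): M ≅ I[1,2], I[3,3]^2, I[3,4].
μ_θ-semistable layers: μ^(1)=13; μ^(2)=11/2; μ^(3)=-8

((0, 0, 0, 1); (1, 1, 0, 0); (0, 0, 3, 0))


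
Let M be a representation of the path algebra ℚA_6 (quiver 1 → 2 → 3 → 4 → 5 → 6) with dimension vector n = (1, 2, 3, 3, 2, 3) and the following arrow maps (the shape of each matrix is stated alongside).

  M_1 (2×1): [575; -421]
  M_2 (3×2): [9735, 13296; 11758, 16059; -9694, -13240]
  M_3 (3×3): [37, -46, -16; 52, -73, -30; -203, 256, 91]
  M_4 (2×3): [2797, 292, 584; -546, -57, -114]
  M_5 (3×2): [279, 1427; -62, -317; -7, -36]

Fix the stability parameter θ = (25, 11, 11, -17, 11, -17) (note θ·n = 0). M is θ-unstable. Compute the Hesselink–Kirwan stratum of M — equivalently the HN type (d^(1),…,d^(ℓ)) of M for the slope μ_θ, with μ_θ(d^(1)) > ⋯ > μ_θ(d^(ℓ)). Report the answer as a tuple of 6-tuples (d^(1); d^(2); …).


Barcode: M ≅ I[1,6], I[2,6], I[3,4], I[6,6]. HN layers by μ_θ (4 steps, strictly decreasing):
  μ^(1)=4; μ^(2)=-1/5; μ^(3)=-3; μ^(4)=-17

((1, 1, 1, 1, 1, 1); (0, 1, 1, 1, 1, 1); (0, 0, 1, 1, 0, 0); (0, 0, 0, 0, 0, 1))


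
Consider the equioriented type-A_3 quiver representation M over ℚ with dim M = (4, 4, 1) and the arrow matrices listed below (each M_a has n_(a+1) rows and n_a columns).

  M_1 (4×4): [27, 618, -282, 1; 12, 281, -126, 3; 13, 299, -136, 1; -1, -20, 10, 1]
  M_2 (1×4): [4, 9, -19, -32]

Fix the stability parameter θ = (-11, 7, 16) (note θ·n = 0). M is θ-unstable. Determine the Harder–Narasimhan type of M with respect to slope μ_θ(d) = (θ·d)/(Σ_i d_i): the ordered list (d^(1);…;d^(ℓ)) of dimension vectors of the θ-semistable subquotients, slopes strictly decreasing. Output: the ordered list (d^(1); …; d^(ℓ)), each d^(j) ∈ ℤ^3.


Interval decomposition of M: I[1,1], I[1,2]^2, I[1,3], I[2,2].
HN type (ℓ=3): μ^(1)=16; μ^(2)=7; μ^(3)=-11

((0, 0, 1); (0, 4, 0); (4, 0, 0))


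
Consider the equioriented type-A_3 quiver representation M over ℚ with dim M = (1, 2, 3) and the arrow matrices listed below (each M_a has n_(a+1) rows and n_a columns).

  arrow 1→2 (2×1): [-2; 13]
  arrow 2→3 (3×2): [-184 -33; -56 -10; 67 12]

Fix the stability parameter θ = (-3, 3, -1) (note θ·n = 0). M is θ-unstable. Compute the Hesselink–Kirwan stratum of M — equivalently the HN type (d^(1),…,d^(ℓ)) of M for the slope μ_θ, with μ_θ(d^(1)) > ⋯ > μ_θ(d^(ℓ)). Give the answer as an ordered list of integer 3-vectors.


Interval decomposition of M: I[1,3], I[2,3], I[3,3].
HN type (ℓ=3): μ^(1)=1; μ^(2)=-1; μ^(3)=-3

((0, 2, 2); (0, 0, 1); (1, 0, 0))


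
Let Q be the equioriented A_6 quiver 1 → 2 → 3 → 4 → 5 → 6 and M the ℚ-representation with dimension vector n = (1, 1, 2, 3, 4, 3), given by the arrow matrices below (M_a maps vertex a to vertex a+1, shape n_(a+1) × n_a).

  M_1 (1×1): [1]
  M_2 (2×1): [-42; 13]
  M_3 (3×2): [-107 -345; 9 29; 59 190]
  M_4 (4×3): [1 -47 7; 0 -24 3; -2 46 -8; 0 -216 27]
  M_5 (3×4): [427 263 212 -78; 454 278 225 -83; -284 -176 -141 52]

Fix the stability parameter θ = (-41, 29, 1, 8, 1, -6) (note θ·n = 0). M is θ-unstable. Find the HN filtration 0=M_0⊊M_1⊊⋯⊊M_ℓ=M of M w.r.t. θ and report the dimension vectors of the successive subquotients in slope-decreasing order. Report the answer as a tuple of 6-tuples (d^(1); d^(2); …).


Barcode: M ≅ I[1,4], I[3,6], I[4,6], I[5,5], I[5,6]. HN layers by μ_θ (4 steps, strictly decreasing):
  μ^(1)=38/3; μ^(2)=1; μ^(3)=-5/2; μ^(4)=-41

((0, 1, 1, 1, 0, 0); (0, 0, 1, 2, 3, 2); (0, 0, 0, 0, 1, 1); (1, 0, 0, 0, 0, 0))


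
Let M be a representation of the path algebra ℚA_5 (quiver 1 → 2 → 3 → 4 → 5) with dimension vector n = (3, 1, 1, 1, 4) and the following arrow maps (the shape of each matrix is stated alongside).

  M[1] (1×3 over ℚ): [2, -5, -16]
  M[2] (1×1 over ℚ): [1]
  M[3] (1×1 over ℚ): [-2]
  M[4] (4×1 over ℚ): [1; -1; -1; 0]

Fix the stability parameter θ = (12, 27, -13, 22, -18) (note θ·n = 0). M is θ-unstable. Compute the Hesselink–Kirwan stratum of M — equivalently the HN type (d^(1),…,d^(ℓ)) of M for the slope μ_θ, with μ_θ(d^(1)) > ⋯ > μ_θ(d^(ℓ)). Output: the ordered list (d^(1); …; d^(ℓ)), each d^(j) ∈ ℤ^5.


Via rank(M_{q-1}∘⋯∘M_p): M ≅ I[1,1]^2, I[1,5], I[5,5]^3.
μ_θ-semistable layers: μ^(1)=12; μ^(2)=6; μ^(3)=-18

((2, 0, 0, 0, 0); (1, 1, 1, 1, 1); (0, 0, 0, 0, 3))


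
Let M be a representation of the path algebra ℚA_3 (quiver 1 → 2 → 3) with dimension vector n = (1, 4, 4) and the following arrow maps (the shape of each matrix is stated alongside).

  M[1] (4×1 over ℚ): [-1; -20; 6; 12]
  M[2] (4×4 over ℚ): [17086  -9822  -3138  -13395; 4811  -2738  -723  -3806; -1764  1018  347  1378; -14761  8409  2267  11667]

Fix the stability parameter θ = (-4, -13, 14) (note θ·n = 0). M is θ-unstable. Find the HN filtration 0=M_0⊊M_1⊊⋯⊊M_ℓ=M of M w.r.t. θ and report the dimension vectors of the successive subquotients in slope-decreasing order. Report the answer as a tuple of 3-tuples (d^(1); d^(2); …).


Barcode: M ≅ I[1,3], I[2,3]^3. HN layers by μ_θ (3 steps, strictly decreasing):
  μ^(1)=14; μ^(2)=-17/2; μ^(3)=-13

((0, 0, 4); (1, 1, 0); (0, 3, 0))


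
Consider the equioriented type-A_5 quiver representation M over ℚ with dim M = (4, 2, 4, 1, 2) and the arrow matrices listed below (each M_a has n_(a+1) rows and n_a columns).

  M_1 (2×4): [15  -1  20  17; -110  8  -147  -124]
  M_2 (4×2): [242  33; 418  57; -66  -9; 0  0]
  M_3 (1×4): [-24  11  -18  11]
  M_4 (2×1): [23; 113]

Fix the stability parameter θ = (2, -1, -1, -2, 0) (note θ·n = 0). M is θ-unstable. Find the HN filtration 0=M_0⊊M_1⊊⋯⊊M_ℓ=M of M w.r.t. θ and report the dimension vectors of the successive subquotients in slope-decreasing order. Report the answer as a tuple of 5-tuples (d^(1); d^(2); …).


Interval decomposition of M: I[1,1]^2, I[1,2], I[1,5], I[3,3]^3, I[5,5].
HN type (ℓ=5): μ^(1)=2; μ^(2)=1/2; μ^(3)=0; μ^(4)=-1/2; μ^(5)=-1

((2, 0, 0, 0, 0); (1, 1, 0, 0, 0); (0, 0, 0, 0, 2); (1, 1, 1, 1, 0); (0, 0, 3, 0, 0))


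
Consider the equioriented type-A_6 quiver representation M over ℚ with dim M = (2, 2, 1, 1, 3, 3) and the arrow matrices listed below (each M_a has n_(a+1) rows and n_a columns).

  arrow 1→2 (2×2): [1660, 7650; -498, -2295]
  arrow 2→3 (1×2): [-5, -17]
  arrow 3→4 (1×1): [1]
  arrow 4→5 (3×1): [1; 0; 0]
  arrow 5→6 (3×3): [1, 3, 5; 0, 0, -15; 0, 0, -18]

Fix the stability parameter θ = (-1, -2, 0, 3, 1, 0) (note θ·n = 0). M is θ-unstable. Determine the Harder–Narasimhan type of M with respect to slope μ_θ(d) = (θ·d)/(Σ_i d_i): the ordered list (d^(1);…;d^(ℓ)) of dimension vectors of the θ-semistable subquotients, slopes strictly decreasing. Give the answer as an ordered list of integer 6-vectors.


Interval decomposition of M: I[1,1], I[1,6], I[2,2], I[5,5], I[5,6], I[6,6].
HN type (ℓ=7): μ^(1)=4/3; μ^(2)=1; μ^(3)=1/2; μ^(4)=0; μ^(5)=-1; μ^(6)=-3/2; μ^(7)=-2

((0, 0, 0, 1, 1, 1); (0, 0, 0, 0, 1, 0); (0, 0, 0, 0, 1, 1); (0, 0, 1, 0, 0, 1); (1, 0, 0, 0, 0, 0); (1, 1, 0, 0, 0, 0); (0, 1, 0, 0, 0, 0))


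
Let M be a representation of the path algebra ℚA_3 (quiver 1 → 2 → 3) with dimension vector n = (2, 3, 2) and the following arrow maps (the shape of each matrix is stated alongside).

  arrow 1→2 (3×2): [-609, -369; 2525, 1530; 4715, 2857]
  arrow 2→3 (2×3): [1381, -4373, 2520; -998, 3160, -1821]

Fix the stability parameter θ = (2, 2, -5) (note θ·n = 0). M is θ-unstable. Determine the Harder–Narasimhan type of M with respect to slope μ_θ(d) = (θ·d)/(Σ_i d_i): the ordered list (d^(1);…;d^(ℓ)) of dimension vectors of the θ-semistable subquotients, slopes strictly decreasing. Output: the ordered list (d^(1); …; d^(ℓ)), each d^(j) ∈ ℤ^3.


Barcode: M ≅ I[1,3]^2, I[2,2]. HN layers by μ_θ (2 steps, strictly decreasing):
  μ^(1)=2; μ^(2)=-1/3

((0, 1, 0); (2, 2, 2))


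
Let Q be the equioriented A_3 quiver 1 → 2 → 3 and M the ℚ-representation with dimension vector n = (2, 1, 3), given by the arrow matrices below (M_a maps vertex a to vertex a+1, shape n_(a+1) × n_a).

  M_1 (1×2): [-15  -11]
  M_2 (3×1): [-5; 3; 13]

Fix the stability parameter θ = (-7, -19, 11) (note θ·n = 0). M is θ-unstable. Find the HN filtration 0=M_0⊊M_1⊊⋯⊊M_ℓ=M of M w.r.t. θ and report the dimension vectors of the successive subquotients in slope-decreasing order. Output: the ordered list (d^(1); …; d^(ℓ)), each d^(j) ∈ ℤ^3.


Interval decomposition of M: I[1,1], I[1,3], I[3,3]^2.
HN type (ℓ=3): μ^(1)=11; μ^(2)=-7; μ^(3)=-13

((0, 0, 3); (1, 0, 0); (1, 1, 0))


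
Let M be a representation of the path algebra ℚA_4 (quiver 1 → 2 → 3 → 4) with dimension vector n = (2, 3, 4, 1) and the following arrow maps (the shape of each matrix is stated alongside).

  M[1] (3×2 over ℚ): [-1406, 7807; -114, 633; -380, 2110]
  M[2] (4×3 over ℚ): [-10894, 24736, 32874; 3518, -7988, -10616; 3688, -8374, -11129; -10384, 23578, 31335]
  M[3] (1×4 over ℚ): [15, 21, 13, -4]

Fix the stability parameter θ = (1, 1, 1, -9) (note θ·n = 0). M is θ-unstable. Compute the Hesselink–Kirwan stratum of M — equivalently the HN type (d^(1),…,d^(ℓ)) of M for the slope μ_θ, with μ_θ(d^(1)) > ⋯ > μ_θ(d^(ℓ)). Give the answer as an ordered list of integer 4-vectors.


Barcode: M ≅ I[1,1], I[1,3], I[2,2], I[2,4], I[3,3]^2. HN layers by μ_θ (2 steps, strictly decreasing):
  μ^(1)=1; μ^(2)=-7/3

((2, 2, 3, 0); (0, 1, 1, 1))


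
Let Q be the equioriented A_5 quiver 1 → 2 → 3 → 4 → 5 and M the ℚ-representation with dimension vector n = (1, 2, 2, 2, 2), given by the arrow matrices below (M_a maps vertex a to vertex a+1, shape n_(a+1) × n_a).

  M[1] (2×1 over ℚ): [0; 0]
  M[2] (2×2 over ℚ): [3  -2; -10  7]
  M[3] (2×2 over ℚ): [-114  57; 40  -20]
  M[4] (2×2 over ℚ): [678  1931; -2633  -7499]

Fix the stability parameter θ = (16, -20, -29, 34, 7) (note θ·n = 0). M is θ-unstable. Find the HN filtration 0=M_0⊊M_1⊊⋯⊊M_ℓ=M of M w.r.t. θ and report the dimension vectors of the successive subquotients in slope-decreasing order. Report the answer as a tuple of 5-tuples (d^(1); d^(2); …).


Via rank(M_{q-1}∘⋯∘M_p): M ≅ I[1,1], I[2,3], I[2,5], I[4,5].
μ_θ-semistable layers: μ^(1)=41/2; μ^(2)=16; μ^(3)=-49/2

((0, 0, 0, 2, 2); (1, 0, 0, 0, 0); (0, 2, 2, 0, 0))


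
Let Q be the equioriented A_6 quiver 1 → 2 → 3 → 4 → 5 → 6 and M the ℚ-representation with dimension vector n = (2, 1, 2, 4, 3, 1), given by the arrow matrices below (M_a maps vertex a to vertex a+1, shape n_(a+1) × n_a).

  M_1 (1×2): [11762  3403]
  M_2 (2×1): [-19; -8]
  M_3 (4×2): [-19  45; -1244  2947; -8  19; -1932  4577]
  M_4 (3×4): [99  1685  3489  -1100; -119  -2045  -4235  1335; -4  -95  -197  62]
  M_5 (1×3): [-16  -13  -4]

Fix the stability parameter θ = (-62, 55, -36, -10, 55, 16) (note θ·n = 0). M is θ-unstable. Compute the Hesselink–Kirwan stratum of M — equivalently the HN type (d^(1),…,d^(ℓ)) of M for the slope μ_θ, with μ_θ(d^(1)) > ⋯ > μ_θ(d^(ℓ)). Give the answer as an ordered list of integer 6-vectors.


Via rank(M_{q-1}∘⋯∘M_p): M ≅ I[1,1], I[1,6], I[3,5], I[4,4], I[4,5].
μ_θ-semistable layers: μ^(1)=55; μ^(2)=71/2; μ^(3)=3; μ^(4)=-10; μ^(5)=-36; μ^(6)=-62

((0, 0, 0, 0, 2, 0); (0, 0, 0, 0, 1, 1); (0, 1, 1, 1, 0, 0); (0, 0, 0, 3, 0, 0); (0, 0, 1, 0, 0, 0); (2, 0, 0, 0, 0, 0))


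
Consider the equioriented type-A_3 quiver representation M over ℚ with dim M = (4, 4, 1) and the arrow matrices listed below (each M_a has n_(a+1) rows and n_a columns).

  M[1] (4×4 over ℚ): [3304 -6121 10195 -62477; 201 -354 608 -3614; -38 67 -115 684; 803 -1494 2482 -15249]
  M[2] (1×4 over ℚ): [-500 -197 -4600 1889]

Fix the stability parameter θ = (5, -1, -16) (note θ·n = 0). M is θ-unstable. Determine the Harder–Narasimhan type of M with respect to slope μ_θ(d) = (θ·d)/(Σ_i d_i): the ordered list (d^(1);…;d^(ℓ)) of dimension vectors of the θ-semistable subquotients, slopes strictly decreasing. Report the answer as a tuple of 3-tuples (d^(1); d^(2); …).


Via rank(M_{q-1}∘⋯∘M_p): M ≅ I[1,1], I[1,2]^2, I[1,3], I[2,2].
μ_θ-semistable layers: μ^(1)=5; μ^(2)=2; μ^(3)=-1; μ^(4)=-4

((1, 0, 0); (2, 2, 0); (0, 1, 0); (1, 1, 1))


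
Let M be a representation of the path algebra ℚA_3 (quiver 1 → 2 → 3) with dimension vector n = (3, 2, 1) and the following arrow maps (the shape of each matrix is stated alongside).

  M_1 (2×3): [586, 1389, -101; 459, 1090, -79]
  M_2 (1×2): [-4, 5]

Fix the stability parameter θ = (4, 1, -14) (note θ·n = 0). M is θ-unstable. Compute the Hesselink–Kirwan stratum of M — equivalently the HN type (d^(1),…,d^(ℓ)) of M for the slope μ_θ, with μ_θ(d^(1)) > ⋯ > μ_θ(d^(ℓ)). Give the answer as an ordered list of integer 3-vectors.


Via rank(M_{q-1}∘⋯∘M_p): M ≅ I[1,1], I[1,2], I[1,3].
μ_θ-semistable layers: μ^(1)=4; μ^(2)=5/2; μ^(3)=-3

((1, 0, 0); (1, 1, 0); (1, 1, 1))


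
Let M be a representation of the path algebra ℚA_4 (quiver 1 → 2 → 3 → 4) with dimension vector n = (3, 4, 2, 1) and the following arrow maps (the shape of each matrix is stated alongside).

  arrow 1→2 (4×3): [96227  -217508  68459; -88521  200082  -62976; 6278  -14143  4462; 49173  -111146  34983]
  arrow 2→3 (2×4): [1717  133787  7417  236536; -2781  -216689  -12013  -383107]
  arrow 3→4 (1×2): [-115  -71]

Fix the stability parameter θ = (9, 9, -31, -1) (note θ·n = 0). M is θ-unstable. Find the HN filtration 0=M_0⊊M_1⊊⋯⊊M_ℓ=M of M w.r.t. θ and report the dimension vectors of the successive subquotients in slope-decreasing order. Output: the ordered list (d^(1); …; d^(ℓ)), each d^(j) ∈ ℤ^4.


Interval decomposition of M: I[1,2], I[1,3], I[1,4], I[2,2].
HN type (ℓ=3): μ^(1)=9; μ^(2)=-1; μ^(3)=-13/3

((1, 2, 0, 0); (0, 0, 0, 1); (2, 2, 2, 0))


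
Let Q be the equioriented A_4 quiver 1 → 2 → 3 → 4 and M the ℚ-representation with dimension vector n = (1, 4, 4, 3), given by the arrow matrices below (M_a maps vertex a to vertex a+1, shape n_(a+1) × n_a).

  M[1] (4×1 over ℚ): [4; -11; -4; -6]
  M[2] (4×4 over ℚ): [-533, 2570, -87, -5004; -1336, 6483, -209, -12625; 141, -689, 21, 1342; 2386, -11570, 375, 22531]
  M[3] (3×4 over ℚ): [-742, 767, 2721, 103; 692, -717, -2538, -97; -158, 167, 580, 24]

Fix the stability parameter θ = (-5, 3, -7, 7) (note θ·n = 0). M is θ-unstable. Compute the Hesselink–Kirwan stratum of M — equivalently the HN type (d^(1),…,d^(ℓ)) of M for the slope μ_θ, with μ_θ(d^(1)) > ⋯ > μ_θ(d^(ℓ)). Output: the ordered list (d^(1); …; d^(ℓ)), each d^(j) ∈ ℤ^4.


Barcode: M ≅ I[1,4], I[2,3], I[2,4]^2. HN layers by μ_θ (3 steps, strictly decreasing):
  μ^(1)=7; μ^(2)=-2; μ^(3)=-5

((0, 0, 0, 3); (0, 4, 4, 0); (1, 0, 0, 0))


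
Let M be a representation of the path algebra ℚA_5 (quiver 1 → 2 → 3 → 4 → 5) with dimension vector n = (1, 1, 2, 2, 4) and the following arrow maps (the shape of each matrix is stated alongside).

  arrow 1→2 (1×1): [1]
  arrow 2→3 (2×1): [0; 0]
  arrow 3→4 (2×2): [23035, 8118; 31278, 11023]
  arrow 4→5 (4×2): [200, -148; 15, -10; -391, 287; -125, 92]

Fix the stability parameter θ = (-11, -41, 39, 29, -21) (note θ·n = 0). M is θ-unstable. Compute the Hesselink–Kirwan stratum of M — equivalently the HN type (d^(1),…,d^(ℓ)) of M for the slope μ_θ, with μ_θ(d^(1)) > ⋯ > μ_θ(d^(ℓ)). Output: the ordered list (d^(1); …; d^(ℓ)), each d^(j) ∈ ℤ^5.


Barcode: M ≅ I[1,2], I[3,5]^2, I[5,5]^2. HN layers by μ_θ (3 steps, strictly decreasing):
  μ^(1)=47/3; μ^(2)=-21; μ^(3)=-26

((0, 0, 2, 2, 2); (0, 0, 0, 0, 2); (1, 1, 0, 0, 0))


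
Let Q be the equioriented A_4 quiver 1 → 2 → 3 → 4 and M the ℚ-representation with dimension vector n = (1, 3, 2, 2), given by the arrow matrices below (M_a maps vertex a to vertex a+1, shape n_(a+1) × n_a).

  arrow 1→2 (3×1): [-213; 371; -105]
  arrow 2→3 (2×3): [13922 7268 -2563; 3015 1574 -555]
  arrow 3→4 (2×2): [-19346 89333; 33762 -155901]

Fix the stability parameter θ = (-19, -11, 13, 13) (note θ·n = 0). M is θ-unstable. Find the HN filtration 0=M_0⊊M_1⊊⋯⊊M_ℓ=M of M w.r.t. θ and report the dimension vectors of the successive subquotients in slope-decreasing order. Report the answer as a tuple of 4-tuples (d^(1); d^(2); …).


Barcode: M ≅ I[1,3], I[2,2], I[2,4], I[4,4]. HN layers by μ_θ (3 steps, strictly decreasing):
  μ^(1)=13; μ^(2)=-11; μ^(3)=-19

((0, 0, 2, 2); (0, 3, 0, 0); (1, 0, 0, 0))


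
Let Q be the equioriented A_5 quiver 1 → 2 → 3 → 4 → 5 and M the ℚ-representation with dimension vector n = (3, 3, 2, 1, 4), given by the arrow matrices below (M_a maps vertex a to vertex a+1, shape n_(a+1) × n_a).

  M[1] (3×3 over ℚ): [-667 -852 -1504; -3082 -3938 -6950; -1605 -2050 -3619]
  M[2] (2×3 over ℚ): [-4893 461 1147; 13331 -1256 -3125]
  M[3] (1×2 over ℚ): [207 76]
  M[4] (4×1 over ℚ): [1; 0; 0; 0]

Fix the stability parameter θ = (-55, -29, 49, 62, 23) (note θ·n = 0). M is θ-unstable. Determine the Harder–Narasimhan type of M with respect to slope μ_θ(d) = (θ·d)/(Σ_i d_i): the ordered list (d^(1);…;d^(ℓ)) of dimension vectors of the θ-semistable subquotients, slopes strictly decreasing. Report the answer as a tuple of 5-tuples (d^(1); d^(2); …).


Via rank(M_{q-1}∘⋯∘M_p): M ≅ I[1,2], I[1,3], I[1,5], I[5,5]^3.
μ_θ-semistable layers: μ^(1)=49; μ^(2)=134/3; μ^(3)=23; μ^(4)=-29; μ^(5)=-55

((0, 0, 1, 0, 0); (0, 0, 1, 1, 1); (0, 0, 0, 0, 3); (0, 3, 0, 0, 0); (3, 0, 0, 0, 0))


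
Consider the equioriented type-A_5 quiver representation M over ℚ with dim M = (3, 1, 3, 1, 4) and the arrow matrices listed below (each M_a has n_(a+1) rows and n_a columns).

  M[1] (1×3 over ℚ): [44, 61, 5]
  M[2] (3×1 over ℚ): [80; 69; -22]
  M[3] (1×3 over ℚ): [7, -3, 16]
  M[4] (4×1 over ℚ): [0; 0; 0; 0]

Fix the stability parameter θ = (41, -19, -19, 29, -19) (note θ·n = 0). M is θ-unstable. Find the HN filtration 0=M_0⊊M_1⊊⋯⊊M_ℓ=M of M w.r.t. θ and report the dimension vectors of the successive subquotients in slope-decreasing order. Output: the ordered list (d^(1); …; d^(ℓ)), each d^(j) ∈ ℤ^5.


Via rank(M_{q-1}∘⋯∘M_p): M ≅ I[1,1]^2, I[1,4], I[3,3]^2, I[5,5]^4.
μ_θ-semistable layers: μ^(1)=41; μ^(2)=29; μ^(3)=1; μ^(4)=-19

((2, 0, 0, 0, 0); (0, 0, 0, 1, 0); (1, 1, 1, 0, 0); (0, 0, 2, 0, 4))


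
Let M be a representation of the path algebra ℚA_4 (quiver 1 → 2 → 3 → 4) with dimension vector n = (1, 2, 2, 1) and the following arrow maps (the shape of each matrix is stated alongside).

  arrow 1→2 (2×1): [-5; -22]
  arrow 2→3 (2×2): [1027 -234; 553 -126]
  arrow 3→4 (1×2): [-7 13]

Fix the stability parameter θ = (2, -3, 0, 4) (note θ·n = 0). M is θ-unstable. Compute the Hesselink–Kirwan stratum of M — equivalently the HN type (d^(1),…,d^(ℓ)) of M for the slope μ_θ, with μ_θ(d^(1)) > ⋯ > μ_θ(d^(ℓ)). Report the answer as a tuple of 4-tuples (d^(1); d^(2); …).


Barcode: M ≅ I[1,3], I[2,2], I[3,4]. HN layers by μ_θ (4 steps, strictly decreasing):
  μ^(1)=4; μ^(2)=0; μ^(3)=-1/2; μ^(4)=-3

((0, 0, 0, 1); (0, 0, 2, 0); (1, 1, 0, 0); (0, 1, 0, 0))


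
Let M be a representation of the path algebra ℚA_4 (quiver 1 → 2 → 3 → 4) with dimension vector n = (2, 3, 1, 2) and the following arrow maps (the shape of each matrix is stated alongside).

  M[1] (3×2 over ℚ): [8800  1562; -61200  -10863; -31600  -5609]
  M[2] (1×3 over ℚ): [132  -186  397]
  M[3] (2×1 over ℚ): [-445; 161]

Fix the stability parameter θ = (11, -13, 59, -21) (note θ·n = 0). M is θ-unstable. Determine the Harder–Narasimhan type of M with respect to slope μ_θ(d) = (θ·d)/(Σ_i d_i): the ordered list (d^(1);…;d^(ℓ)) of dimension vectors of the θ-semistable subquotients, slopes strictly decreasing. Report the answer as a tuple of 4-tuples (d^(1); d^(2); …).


Via rank(M_{q-1}∘⋯∘M_p): M ≅ I[1,1], I[1,4], I[2,2]^2, I[4,4].
μ_θ-semistable layers: μ^(1)=19; μ^(2)=11; μ^(3)=-1; μ^(4)=-13; μ^(5)=-21

((0, 0, 1, 1); (1, 0, 0, 0); (1, 1, 0, 0); (0, 2, 0, 0); (0, 0, 0, 1))


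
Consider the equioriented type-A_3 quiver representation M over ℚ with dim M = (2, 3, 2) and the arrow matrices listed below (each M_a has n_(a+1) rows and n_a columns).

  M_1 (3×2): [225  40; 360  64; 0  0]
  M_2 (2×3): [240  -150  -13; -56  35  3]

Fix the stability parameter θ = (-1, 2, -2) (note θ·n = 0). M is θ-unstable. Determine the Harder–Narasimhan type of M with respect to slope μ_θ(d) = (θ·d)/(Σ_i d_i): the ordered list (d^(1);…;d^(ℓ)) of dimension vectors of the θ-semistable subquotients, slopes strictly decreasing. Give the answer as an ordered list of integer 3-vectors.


Via rank(M_{q-1}∘⋯∘M_p): M ≅ I[1,1], I[1,2], I[2,3]^2.
μ_θ-semistable layers: μ^(1)=2; μ^(2)=0; μ^(3)=-1

((0, 1, 0); (0, 2, 2); (2, 0, 0))


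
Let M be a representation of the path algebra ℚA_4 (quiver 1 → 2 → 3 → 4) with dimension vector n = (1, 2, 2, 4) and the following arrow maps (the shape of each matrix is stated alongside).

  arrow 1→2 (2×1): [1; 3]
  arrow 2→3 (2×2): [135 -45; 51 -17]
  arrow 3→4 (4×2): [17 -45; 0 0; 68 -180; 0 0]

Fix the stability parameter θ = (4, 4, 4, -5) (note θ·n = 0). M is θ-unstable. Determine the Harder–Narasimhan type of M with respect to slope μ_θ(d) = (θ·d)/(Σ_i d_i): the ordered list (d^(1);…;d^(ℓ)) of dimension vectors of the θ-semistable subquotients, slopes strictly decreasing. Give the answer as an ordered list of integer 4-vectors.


Barcode: M ≅ I[1,2], I[2,3], I[3,4], I[4,4]^3. HN layers by μ_θ (3 steps, strictly decreasing):
  μ^(1)=4; μ^(2)=-1/2; μ^(3)=-5

((1, 2, 1, 0); (0, 0, 1, 1); (0, 0, 0, 3))


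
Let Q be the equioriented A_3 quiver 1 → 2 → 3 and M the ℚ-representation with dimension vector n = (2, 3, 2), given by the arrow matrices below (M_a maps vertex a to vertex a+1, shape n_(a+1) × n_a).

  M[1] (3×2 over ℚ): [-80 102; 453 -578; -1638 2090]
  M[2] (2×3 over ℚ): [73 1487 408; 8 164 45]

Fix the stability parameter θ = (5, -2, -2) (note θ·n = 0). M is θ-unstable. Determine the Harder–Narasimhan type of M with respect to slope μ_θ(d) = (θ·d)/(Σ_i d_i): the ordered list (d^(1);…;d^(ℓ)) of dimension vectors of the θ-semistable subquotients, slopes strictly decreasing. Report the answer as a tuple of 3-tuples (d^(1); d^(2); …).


Interval decomposition of M: I[1,3]^2, I[2,2].
HN type (ℓ=2): μ^(1)=1/3; μ^(2)=-2

((2, 2, 2); (0, 1, 0))


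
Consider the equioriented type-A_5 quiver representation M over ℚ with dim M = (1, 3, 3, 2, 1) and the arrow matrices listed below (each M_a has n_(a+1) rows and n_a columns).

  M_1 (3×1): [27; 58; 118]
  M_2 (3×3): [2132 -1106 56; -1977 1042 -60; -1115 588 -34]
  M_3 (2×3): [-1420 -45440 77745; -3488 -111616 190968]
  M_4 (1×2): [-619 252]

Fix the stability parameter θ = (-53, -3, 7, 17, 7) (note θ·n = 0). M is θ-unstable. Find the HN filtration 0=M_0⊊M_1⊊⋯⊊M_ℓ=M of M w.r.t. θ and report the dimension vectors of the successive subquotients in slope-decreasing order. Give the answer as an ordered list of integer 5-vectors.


Interval decomposition of M: I[1,5], I[2,3]^2, I[4,4].
HN type (ℓ=5): μ^(1)=17; μ^(2)=12; μ^(3)=7; μ^(4)=-3; μ^(5)=-53

((0, 0, 0, 1, 0); (0, 0, 0, 1, 1); (0, 0, 3, 0, 0); (0, 3, 0, 0, 0); (1, 0, 0, 0, 0))


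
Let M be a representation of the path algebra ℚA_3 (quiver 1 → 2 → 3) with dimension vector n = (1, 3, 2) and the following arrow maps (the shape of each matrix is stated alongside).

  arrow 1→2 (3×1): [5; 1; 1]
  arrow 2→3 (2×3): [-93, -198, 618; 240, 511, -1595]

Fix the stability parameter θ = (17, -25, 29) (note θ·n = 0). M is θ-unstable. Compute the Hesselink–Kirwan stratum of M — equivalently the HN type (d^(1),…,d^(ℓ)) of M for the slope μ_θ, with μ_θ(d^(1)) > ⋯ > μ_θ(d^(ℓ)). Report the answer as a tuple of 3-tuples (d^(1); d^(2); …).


Barcode: M ≅ I[1,3], I[2,2], I[2,3]. HN layers by μ_θ (3 steps, strictly decreasing):
  μ^(1)=29; μ^(2)=-4; μ^(3)=-25

((0, 0, 2); (1, 1, 0); (0, 2, 0))


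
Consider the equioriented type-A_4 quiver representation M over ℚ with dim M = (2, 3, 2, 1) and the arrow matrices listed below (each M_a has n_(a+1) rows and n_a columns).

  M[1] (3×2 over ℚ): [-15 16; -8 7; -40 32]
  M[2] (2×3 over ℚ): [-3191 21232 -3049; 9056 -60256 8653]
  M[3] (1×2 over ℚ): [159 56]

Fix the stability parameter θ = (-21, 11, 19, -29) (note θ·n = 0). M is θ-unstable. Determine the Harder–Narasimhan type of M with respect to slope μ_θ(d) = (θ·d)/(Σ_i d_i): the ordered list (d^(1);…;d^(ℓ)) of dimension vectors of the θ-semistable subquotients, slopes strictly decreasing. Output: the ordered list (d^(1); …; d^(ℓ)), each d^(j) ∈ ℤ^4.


Barcode: M ≅ I[1,2], I[1,4], I[2,3]. HN layers by μ_θ (4 steps, strictly decreasing):
  μ^(1)=19; μ^(2)=11; μ^(3)=1/3; μ^(4)=-21

((0, 0, 1, 0); (0, 2, 0, 0); (0, 1, 1, 1); (2, 0, 0, 0))


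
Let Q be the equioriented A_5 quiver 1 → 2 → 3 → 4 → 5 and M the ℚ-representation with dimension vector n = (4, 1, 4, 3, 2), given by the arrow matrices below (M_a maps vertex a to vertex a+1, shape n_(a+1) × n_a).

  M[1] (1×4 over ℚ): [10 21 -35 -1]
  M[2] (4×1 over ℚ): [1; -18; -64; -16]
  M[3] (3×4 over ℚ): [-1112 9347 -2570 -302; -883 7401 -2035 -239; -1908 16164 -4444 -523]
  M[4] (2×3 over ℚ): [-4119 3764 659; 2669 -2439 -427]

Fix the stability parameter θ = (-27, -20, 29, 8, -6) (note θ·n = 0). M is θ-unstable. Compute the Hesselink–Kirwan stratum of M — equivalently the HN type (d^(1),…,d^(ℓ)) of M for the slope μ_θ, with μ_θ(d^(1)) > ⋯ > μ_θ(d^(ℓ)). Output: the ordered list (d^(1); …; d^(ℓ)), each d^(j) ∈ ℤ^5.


Via rank(M_{q-1}∘⋯∘M_p): M ≅ I[1,1]^3, I[1,5], I[3,3], I[3,4], I[3,5].
μ_θ-semistable layers: μ^(1)=29; μ^(2)=37/2; μ^(3)=31/3; μ^(4)=-20; μ^(5)=-27

((0, 0, 1, 0, 0); (0, 0, 1, 1, 0); (0, 0, 2, 2, 2); (0, 1, 0, 0, 0); (4, 0, 0, 0, 0))


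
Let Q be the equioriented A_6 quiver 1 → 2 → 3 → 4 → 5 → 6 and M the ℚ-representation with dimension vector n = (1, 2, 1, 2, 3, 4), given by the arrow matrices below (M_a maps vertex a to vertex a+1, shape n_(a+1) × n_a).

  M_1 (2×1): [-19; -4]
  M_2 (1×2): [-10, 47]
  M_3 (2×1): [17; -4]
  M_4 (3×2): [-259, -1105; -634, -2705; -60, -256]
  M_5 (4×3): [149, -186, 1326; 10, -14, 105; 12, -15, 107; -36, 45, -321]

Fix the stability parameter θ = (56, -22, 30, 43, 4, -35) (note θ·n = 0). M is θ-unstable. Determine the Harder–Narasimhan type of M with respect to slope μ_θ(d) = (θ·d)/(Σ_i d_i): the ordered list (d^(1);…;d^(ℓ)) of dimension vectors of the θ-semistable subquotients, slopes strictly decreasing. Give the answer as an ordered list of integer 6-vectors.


Interval decomposition of M: I[1,6], I[2,2], I[4,6], I[5,6], I[6,6].
HN type (ℓ=5): μ^(1)=38/3; μ^(2)=4; μ^(3)=-31/2; μ^(4)=-22; μ^(5)=-35

((1, 1, 1, 1, 1, 1); (0, 0, 0, 1, 1, 1); (0, 0, 0, 0, 1, 1); (0, 1, 0, 0, 0, 0); (0, 0, 0, 0, 0, 1))


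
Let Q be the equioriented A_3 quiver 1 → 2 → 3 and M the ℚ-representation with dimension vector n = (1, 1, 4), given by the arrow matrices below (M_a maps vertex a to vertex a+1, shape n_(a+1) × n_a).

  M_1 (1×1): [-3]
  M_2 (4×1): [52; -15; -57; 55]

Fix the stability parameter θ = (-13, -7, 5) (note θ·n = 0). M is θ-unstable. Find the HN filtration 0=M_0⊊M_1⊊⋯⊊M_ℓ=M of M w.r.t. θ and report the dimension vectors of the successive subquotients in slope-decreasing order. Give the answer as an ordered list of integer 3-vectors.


Via rank(M_{q-1}∘⋯∘M_p): M ≅ I[1,3], I[3,3]^3.
μ_θ-semistable layers: μ^(1)=5; μ^(2)=-7; μ^(3)=-13

((0, 0, 4); (0, 1, 0); (1, 0, 0))


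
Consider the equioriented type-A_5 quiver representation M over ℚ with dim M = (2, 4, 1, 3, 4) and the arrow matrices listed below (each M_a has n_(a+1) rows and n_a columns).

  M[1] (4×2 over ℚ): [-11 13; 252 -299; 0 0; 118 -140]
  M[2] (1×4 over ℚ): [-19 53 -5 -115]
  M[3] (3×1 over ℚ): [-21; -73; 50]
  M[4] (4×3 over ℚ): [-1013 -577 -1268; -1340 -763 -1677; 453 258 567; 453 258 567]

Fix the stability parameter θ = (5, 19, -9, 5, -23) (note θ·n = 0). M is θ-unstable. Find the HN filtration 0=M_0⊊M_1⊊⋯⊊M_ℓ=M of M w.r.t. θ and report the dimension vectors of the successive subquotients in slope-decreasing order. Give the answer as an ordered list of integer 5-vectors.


Via rank(M_{q-1}∘⋯∘M_p): M ≅ I[1,2], I[1,5], I[2,2]^2, I[4,4], I[4,5], I[5,5]^2.
μ_θ-semistable layers: μ^(1)=19; μ^(2)=5; μ^(3)=-3/5; μ^(4)=-9; μ^(5)=-23

((0, 3, 0, 0, 0); (1, 0, 0, 1, 0); (1, 1, 1, 1, 1); (0, 0, 0, 1, 1); (0, 0, 0, 0, 2))


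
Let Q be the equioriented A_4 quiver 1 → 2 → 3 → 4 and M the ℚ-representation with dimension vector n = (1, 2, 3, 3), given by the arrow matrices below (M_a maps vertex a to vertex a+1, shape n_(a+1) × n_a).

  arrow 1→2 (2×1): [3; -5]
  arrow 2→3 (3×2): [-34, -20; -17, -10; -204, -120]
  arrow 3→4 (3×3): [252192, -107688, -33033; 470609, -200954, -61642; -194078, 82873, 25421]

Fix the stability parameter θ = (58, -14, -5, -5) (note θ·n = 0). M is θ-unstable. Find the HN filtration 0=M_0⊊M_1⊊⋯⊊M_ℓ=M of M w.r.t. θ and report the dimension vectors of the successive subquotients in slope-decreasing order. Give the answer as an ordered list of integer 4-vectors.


Interval decomposition of M: I[1,4], I[2,2], I[3,4]^2.
HN type (ℓ=3): μ^(1)=17/2; μ^(2)=-5; μ^(3)=-14

((1, 1, 1, 1); (0, 0, 2, 2); (0, 1, 0, 0))


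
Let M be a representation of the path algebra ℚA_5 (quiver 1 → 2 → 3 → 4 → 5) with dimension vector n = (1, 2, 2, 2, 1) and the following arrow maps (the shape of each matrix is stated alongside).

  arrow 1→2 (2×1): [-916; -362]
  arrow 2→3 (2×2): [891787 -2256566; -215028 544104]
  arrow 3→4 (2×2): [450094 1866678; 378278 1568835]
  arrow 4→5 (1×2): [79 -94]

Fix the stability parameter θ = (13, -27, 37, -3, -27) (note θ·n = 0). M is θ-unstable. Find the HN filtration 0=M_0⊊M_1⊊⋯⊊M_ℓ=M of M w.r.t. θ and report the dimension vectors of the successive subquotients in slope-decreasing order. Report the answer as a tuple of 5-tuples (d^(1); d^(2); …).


Barcode: M ≅ I[1,2], I[2,5], I[3,4]. HN layers by μ_θ (4 steps, strictly decreasing):
  μ^(1)=17; μ^(2)=7/3; μ^(3)=-7; μ^(4)=-27

((0, 0, 1, 1, 0); (0, 0, 1, 1, 1); (1, 1, 0, 0, 0); (0, 1, 0, 0, 0))


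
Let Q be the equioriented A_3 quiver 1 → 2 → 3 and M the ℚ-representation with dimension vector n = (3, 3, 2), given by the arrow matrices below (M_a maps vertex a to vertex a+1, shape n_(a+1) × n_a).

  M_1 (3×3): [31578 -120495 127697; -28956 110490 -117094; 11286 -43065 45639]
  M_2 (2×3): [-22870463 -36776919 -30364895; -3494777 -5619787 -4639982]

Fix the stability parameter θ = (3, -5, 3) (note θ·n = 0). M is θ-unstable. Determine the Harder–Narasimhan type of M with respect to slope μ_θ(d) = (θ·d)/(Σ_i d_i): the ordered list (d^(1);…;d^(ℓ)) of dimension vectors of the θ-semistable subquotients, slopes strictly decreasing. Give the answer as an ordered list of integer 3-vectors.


Barcode: M ≅ I[1,1]^2, I[1,3], I[2,2], I[2,3]. HN layers by μ_θ (3 steps, strictly decreasing):
  μ^(1)=3; μ^(2)=-1; μ^(3)=-5

((2, 0, 2); (1, 1, 0); (0, 2, 0))


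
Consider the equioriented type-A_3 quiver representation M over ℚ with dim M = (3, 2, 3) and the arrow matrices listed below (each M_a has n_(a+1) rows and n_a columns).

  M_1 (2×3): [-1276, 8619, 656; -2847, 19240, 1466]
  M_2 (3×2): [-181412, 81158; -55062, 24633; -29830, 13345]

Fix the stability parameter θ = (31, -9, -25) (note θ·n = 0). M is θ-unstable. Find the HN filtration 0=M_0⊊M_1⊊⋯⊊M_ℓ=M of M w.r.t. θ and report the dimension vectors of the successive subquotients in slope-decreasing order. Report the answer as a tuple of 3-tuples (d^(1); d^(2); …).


Interval decomposition of M: I[1,1], I[1,2], I[1,3], I[3,3]^2.
HN type (ℓ=4): μ^(1)=31; μ^(2)=11; μ^(3)=-1; μ^(4)=-25

((1, 0, 0); (1, 1, 0); (1, 1, 1); (0, 0, 2))


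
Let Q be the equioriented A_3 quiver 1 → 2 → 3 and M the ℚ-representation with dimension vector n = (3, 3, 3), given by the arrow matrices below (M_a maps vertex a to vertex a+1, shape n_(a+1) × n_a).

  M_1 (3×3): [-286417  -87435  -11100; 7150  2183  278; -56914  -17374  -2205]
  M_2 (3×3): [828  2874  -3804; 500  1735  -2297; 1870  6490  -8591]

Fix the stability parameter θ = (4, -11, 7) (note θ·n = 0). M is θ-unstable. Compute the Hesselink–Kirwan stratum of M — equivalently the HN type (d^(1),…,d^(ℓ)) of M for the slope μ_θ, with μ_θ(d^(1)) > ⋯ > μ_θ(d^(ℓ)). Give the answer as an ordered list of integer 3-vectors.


Via rank(M_{q-1}∘⋯∘M_p): M ≅ I[1,2], I[1,3]^2, I[3,3].
μ_θ-semistable layers: μ^(1)=7; μ^(2)=-7/2

((0, 0, 3); (3, 3, 0))


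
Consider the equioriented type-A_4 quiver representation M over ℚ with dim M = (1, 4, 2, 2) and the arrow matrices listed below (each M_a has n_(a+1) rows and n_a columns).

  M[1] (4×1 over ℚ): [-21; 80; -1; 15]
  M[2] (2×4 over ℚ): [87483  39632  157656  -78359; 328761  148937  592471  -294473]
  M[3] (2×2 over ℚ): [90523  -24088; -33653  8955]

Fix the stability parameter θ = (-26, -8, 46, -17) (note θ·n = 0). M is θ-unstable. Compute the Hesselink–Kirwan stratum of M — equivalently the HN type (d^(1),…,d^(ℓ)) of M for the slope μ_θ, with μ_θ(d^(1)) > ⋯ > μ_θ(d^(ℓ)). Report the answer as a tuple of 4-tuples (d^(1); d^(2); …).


Via rank(M_{q-1}∘⋯∘M_p): M ≅ I[1,4], I[2,2]^2, I[2,4].
μ_θ-semistable layers: μ^(1)=29/2; μ^(2)=-8; μ^(3)=-26

((0, 0, 2, 2); (0, 4, 0, 0); (1, 0, 0, 0))


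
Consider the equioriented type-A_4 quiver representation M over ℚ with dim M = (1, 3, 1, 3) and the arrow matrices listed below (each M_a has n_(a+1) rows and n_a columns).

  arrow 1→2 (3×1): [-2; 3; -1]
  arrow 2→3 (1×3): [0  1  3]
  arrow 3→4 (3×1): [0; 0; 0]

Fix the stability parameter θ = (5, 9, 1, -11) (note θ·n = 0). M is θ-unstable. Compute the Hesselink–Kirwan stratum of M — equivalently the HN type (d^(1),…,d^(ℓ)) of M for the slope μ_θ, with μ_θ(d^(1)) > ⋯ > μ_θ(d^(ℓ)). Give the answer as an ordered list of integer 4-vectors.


Barcode: M ≅ I[1,2], I[2,2], I[2,3], I[4,4]^3. HN layers by μ_θ (3 steps, strictly decreasing):
  μ^(1)=9; μ^(2)=5; μ^(3)=-11

((0, 2, 0, 0); (1, 1, 1, 0); (0, 0, 0, 3))


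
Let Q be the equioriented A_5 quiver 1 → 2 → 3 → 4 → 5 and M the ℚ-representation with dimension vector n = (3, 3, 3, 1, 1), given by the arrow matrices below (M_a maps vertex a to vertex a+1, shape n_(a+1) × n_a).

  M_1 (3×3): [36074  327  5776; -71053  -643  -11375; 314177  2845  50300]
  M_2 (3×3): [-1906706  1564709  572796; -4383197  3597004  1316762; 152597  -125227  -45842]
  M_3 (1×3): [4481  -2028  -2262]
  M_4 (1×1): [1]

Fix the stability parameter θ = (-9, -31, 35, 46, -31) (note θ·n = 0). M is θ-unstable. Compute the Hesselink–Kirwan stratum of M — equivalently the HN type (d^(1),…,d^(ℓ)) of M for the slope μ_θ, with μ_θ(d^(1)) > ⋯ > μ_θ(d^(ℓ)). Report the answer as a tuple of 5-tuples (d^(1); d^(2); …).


Barcode: M ≅ I[1,2], I[1,3], I[1,5], I[3,3]. HN layers by μ_θ (3 steps, strictly decreasing):
  μ^(1)=35; μ^(2)=50/3; μ^(3)=-20

((0, 0, 2, 0, 0); (0, 0, 1, 1, 1); (3, 3, 0, 0, 0))


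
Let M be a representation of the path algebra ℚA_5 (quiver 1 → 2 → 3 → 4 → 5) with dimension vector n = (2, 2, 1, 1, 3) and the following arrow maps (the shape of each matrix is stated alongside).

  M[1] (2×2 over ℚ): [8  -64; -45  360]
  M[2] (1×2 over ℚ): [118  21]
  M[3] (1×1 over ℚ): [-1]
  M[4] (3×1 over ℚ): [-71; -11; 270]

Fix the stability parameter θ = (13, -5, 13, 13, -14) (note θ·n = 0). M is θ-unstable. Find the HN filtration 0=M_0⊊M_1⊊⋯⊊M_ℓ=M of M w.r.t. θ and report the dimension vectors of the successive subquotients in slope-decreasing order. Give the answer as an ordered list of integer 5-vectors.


Barcode: M ≅ I[1,1], I[1,5], I[2,2], I[5,5]^2. HN layers by μ_θ (4 steps, strictly decreasing):
  μ^(1)=13; μ^(2)=4; μ^(3)=-5; μ^(4)=-14

((1, 0, 0, 0, 0); (1, 1, 1, 1, 1); (0, 1, 0, 0, 0); (0, 0, 0, 0, 2))
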